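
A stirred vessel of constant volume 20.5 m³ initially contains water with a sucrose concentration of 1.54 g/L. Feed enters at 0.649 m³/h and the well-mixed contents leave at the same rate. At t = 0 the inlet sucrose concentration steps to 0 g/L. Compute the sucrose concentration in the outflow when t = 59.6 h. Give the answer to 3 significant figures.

Mass balance on the solute (V constant): V dC/dt = Q(C_in − C).
So dC/dt = (C_in − C)/τ with τ = V/Q = 20.5/0.649 = 31.587 h.
C approaches C_in exponentially: C(t) = C_in + (C₀ − C_in) e^(−t/τ).
C(59.6) = 0 + (1.54 − 0)·e^(−59.6/31.587) = 0 + (1.5400)·0.15155 = 0.23338 g/L.

0.233 g/L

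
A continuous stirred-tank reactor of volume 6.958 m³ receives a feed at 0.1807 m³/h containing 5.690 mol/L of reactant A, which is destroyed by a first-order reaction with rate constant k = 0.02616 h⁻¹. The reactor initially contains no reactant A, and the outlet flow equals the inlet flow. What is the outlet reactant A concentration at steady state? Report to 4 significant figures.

2.835 mol/L

Accumulation = in − out − consumed: V dC/dt = Q C_in − Q C − k V C.
Steady state (dC/dt = 0): C_ss = Q C_in/(Q + kV) = C_in/(1 + kV/Q).
C_ss = 0.1807·5.690/(0.1807 + 0.02616·6.958) = 1.02818/0.362721 = 2.83464 mol/L.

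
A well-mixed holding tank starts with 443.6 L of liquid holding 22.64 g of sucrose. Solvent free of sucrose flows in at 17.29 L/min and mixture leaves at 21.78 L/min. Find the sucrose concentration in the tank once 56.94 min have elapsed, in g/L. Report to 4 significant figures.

Total volume: dV/dt = Q_in − Q_out = -4.49000 L/min, so V(t) = 443.6 − 4.49000 t and V(56.94) = 187.939 L.
No sucrose enters, so dm/dt = −Q_out · (m/V).
dm/m = −Q_out dt/(V₀ − 4.49000 t); integrating gives ln(m/m₀) = −(Q_out/(Q_in−Q_out)) ln(V/V₀).
m = m₀ (V₀/V)^(Q_out/(Q_in−Q_out)) = 22.64 × (443.6/187.939)^(-4.85078) = 0.351288 g.
C = m/V = 0.351288/187.939 = 0.00186916 g/L.

0.001869 g/L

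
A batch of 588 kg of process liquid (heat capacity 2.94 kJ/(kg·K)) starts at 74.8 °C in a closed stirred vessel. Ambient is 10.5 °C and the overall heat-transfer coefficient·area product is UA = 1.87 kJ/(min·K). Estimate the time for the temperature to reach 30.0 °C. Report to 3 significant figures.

1100 min

Lumped-capacitance energy balance: M c_p dT/dt = UA(T_amb − T).
τ = M c_p/UA = 924.45 min; T_ss = T_amb = 10.500 °C.
T(t) = T_ss + (T₀ − T_ss)e^(−t/τ); set T = 30.0:
t = −τ ln[(T − T_ss)/(T₀ − T_ss)] = −924.45 · ln(0.30327) = 1103.0 min.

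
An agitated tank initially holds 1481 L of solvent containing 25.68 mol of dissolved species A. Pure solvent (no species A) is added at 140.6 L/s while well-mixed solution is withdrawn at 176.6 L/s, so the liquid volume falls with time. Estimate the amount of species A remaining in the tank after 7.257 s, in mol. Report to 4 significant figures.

9.911 mol

Total volume: dV/dt = Q_in − Q_out = -36.0000 L/s, so V(t) = 1481 − 36.0000 t and V(7.257) = 1219.75 L.
Solute balance: dm/dt = 0 − Q_out C = −Q_out m/V(t).
Separate: dm/m = −Q_out dt/V(t) ⇒ ln(m/m₀) = −(Q_out/(Q_in−Q_out)) ln(V/V₀).
m = m₀ (V₀/V)^(Q_out/(Q_in−Q_out)) = 25.68 × (1481/1219.75)^(-4.90556) = 9.91130 mol.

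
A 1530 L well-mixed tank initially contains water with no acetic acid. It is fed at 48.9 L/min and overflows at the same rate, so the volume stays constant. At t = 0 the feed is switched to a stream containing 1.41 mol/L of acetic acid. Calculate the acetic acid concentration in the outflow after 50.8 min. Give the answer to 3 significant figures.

1.13 mol/L

Species balance on the tank: V dC/dt = Q(C_in − C).
Time constant τ = V/Q = 1530/48.9 = 31.288 min.
Solution: C(t) = C_in + (C₀ − C_in) e^(−t/τ).
C(50.8) = 1.41 + (0 − 1.41)·e^(−50.8/31.288) = 1.41 + (-1.4100)·0.19719 = 1.1320 mol/L.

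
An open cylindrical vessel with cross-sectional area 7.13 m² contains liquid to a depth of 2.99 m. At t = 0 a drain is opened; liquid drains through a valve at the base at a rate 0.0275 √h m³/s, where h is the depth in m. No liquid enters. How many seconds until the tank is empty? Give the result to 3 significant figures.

With no inflow, A dh/dt = −0.0275 √h.
∫ h^(−1/2) dh = −(0.0275/A) ∫ dt, giving 2√h = 2√h₀ − (0.0275/A) t.
Tank is empty when √h = 0: t_empty = 2A√h₀/0.0275.
t_empty = 2·7.13·√2.99/0.0275 = 14.260·1.7292/0.0275 = 896.65 s.

897 s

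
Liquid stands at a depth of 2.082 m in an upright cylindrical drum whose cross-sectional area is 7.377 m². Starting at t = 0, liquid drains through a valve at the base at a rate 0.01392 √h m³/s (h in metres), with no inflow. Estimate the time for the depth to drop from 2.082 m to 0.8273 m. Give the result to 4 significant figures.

A dh/dt = −Q_out = −0.01392 √h.
∫ h^(−1/2) dh = −(0.01392/A) ∫ dt, giving 2√h = 2√h₀ − (0.01392/A) t.
t = 2A(√h₀ − √h)/0.01392 = 2·7.377·(√2.082 − √0.8273)/0.01392
  = 14.7540 × (1.44291 − 0.909560) / 0.01392 = 565.309 s.

565.3 s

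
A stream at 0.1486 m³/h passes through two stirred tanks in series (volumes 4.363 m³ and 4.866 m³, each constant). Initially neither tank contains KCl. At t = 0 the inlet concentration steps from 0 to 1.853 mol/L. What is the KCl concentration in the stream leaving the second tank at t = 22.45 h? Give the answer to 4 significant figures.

Each tank obeys Vᵢ dCᵢ/dt = Q(Cᵢ₋₁ − Cᵢ), so τᵢ = Vᵢ/Q.
τ₁ = 4.363/0.1486 = 29.3607 h; τ₂ = 4.866/0.1486 = 32.7456 h.
Solving the cascade with C₁(0)=C₂(0)=0 gives C₂(t) = C_in[1 − (τ₁ e^(−t/τ₁) − τ₂ e^(−t/τ₂))/(τ₁ − τ₂)].
At t = 22.45: e^(−t/τ₁) = 0.465507, e^(−t/τ₂) = 0.503794.
C₂ = 1.853·[1 − (29.3607·0.465507 − 32.7456·0.503794)/(-3.38493)] = 1.853·0.164108 = 0.304093 mol/L.

0.3041 mol/L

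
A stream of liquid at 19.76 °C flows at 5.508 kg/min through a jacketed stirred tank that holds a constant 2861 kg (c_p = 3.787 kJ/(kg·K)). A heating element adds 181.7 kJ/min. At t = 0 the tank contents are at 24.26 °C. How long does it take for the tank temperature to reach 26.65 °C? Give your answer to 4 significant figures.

First-law balance (no shaft work): M c_p dT/dt = ṁ c_p (T_in − T) + 181.7.
τ = M/ṁ = 519.426 min; T_ss = T_in + Q̇/(ṁ c_p) = 28.4710 °C.
T(t) = T_ss + (T₀ − T_ss) e^(−t/τ). Set T = 26.65:
e^(−t/τ) = (26.65 − 28.4710)/(24.26 − 28.4710) = 0.432433
t = −519.426 · ln(0.432433) = 435.450 min.

435.5 min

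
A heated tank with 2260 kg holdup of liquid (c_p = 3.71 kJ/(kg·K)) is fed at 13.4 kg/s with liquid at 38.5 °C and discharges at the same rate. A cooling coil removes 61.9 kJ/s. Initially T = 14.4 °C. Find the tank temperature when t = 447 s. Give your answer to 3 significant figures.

35.6 °C

First-law balance (no shaft work): M c_p dT/dt = ṁ c_p (T_in − T) − 61.9.
Rearrange: dT/dt = (T_ss − T)/τ with τ = M/ṁ = 168.66 s and T_ss = T_in − Q̇/(ṁ c_p) = 37.255 °C.
Integrating: T(t) = T_ss + (T₀ − T_ss) e^(−t/τ).
T(447) = 37.255 + (-22.855)·e^(−447/168.66) = 37.255 + (-22.855)·0.070626 = 35.641 °C.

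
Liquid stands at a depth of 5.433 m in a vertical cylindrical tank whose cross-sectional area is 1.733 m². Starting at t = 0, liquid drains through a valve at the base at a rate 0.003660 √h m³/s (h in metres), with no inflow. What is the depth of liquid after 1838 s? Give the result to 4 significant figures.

Accumulation of liquid (constant cross-section A): A dh/dt = −0.003660 √h.
∫ h^(−1/2) dh = −(0.003660/A) ∫ dt, giving 2√h = 2√h₀ − (0.003660/A) t.
√h = √5.433 − 0.003660·1838/(2·1.733) = 2.33088 − 1.94088 = 0.390003.
h = 0.390003² = 0.152102 m.

0.1521 m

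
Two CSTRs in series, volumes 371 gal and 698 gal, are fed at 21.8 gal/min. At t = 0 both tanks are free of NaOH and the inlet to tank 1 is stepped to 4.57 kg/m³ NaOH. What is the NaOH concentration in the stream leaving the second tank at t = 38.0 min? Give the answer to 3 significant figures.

2.15 kg/m³

Each tank obeys Vᵢ dCᵢ/dt = Q(Cᵢ₋₁ − Cᵢ), so τᵢ = Vᵢ/Q.
τ₁ = 371/21.8 = 17.018 min; τ₂ = 698/21.8 = 32.018 min.
Solving the cascade with C₁(0)=C₂(0)=0 gives C₂(t) = C_in[1 − (τ₁ e^(−t/τ₁) − τ₂ e^(−t/τ₂))/(τ₁ − τ₂)].
At t = 38.0: e^(−t/τ₁) = 0.10722, e^(−t/τ₂) = 0.30519.
C₂ = 4.57·[1 − (17.018·0.10722 − 32.018·0.30519)/(-15.000)] = 4.57·0.47020 = 2.1488 kg/m³.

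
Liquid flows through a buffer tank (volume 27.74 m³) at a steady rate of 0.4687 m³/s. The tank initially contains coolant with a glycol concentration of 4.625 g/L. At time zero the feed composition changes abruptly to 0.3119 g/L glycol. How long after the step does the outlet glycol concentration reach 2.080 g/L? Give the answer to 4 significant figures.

52.78 s

Species balance: V dC/dt = Q(C_in − C) ⇒ τ = V/Q = 59.1850 s.
C(t) = C_in + (C₀ − C_in) e^(−t/τ). Set C = 2.080 and solve for t:
e^(−t/τ) = (C − C_in)/(C₀ − C_in) = (2.080 − 0.3119)/(4.625 − 0.3119) = 0.409937
t = −τ ln(…) = 59.1850 × 0.891751 = 52.7783 s.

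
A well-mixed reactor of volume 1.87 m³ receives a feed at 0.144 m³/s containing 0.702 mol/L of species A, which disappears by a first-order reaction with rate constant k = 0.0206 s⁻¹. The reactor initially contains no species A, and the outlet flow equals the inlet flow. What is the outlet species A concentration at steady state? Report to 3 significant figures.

Accumulation = in − out − consumed: V dC/dt = Q C_in − Q C − k V C.
Steady state (dC/dt = 0): C_ss = Q C_in/(Q + kV) = C_in/(1 + kV/Q).
C_ss = 0.144·0.702/(0.144 + 0.0206·1.87) = 0.10109/0.18252 = 0.55384 mol/L.

0.554 mol/L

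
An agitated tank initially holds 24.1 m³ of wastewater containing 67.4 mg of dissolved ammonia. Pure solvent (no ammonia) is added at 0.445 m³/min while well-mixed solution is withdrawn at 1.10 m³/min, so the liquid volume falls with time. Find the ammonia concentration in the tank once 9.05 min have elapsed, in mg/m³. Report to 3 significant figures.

2.31 mg/m³

Total volume: dV/dt = Q_in − Q_out = -0.65500 m³/min, so V(t) = 24.1 − 0.65500 t and V(9.05) = 18.172 m³.
No ammonia enters, so dm/dt = −Q_out · (m/V).
dm/m = −Q_out dt/(V₀ − 0.65500 t); integrating gives ln(m/m₀) = −(Q_out/(Q_in−Q_out)) ln(V/V₀).
m = m₀ (V₀/V)^(Q_out/(Q_in−Q_out)) = 67.4 × (24.1/18.172)^(-1.6794) = 41.952 mg.
C = m/V = 41.952/18.172 = 2.3086 mg/m³.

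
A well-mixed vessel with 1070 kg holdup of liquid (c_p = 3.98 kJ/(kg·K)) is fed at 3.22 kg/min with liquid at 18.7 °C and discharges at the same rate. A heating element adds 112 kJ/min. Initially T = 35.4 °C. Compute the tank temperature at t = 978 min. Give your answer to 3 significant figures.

M c_p dT/dt = ṁ c_p (T_in − T) + Q̇.
Rearrange: dT/dt = (T_ss − T)/τ with τ = M/ṁ = 332.30 min and T_ss = T_in + Q̇/(ṁ c_p) = 27.439 °C.
This is linear first-order; T(t) = T_ss + (T₀ − T_ss) e^(−t/τ).
T(978) = 27.439 + (7.9607)·e^(−978/332.30) = 27.439 + (7.9607)·0.052700 = 27.859 °C.

27.9 °C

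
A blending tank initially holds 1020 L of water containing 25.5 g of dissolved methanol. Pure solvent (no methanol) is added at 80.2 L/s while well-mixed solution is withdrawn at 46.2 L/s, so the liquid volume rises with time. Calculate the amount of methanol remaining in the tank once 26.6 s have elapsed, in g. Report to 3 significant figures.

Total volume: dV/dt = Q_in − Q_out = 34.000 L/s, so V(t) = 1020 + 34.000 t and V(26.6) = 1924.4 L.
Species balance (pure solvent in): dm/dt = −Q_out · m/V(t).
Separate: dm/m = −Q_out dt/V(t) ⇒ ln(m/m₀) = −(Q_out/(Q_in−Q_out)) ln(V/V₀).
m = m₀ (V₀/V)^(Q_out/(Q_in−Q_out)) = 25.5 × (1020/1924.4)^(1.3588) = 10.763 g.

10.8 g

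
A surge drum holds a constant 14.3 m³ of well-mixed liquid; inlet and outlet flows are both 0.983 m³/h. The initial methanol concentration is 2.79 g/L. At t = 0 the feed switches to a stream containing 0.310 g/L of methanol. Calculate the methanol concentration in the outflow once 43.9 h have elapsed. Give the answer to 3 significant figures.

Mass balance on the solute (V constant): V dC/dt = Q(C_in − C).
So dC/dt = (C_in − C)/τ with τ = V/Q = 14.3/0.983 = 14.547 h.
This is linear first-order; C(t) = C_in + (C₀ − C_in) e^(−t/τ).
C(43.9) = 0.310 + (2.79 − 0.310)·e^(−43.9/14.547) = 0.310 + (2.4800)·0.048912 = 0.43130 g/L.

0.431 g/L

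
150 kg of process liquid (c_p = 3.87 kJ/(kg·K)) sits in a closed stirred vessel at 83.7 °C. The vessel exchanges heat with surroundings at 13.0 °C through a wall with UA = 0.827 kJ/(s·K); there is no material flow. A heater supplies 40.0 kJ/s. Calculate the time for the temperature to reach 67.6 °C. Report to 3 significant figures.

M c_p dT/dt = −UA(T − T_amb) + Q̇.
τ = M c_p/UA = 701.93 s; T_ss = T_amb + Q̇/UA = 13.0 + 40.0/0.827 = 61.368 °C.
T(t) = T_ss + (T₀ − T_ss)e^(−t/τ); set T = 67.6:
t = −τ ln[(T − T_ss)/(T₀ − T_ss)] = −701.93 · ln(0.27907) = 895.86 s.

896 s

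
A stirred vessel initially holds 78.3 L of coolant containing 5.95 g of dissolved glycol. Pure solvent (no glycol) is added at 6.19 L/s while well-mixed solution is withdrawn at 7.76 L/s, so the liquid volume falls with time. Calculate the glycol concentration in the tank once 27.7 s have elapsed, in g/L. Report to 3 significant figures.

Let m(t) be the amount of glycol. Volume: V(t) = V₀ + (Q_in − Q_out) t = 78.3 − 1.5700 t; V(27.7) = 34.811 L.
Solute balance: dm/dt = 0 − Q_out C = −Q_out m/V(t).
Separate: dm/m = −Q_out dt/V(t) ⇒ ln(m/m₀) = −(Q_out/(Q_in−Q_out)) ln(V/V₀).
m = m₀ (V₀/V)^(Q_out/(Q_in−Q_out)) = 5.95 × (78.3/34.811)^(-4.9427) = 0.10826 g.
C = m/V = 0.10826/34.811 = 0.0031100 g/L.

0.00311 g/L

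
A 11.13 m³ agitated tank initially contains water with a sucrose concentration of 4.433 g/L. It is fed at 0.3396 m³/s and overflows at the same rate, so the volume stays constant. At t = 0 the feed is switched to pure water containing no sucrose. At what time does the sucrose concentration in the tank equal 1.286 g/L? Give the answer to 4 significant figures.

Species balance: V dC/dt = Q(C_in − C) ⇒ τ = V/Q = 32.7739 s.
C(t) = C_in + (C₀ − C_in) e^(−t/τ). Set C = 1.286 and solve for t:
e^(−t/τ) = (C − C_in)/(C₀ − C_in) = (1.286 − 0)/(4.433 − 0) = 0.290097
t = −τ ln(…) = 32.7739 × 1.23754 = 40.5590 s.

40.56 s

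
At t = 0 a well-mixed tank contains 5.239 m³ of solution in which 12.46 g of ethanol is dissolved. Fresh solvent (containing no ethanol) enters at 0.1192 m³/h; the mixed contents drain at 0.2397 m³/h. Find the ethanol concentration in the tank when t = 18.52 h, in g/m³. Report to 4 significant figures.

1.373 g/m³

Total volume: dV/dt = Q_in − Q_out = -0.120500 m³/h, so V(t) = 5.239 − 0.120500 t and V(18.52) = 3.00734 m³.
Species balance (pure solvent in): dm/dt = −Q_out · m/V(t).
Separate: dm/m = −Q_out dt/V(t) ⇒ ln(m/m₀) = −(Q_out/(Q_in−Q_out)) ln(V/V₀).
m = m₀ (V₀/V)^(Q_out/(Q_in−Q_out)) = 12.46 × (5.239/3.00734)^(-1.98921) = 4.13035 g.
C = m/V = 4.13035/3.00734 = 1.37342 g/m³.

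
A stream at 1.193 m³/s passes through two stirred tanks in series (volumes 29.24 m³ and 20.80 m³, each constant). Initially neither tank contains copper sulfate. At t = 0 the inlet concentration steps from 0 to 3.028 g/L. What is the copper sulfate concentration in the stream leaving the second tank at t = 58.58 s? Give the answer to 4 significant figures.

Each tank obeys Vᵢ dCᵢ/dt = Q(Cᵢ₋₁ − Cᵢ), so τᵢ = Vᵢ/Q.
τ₁ = 29.24/1.193 = 24.5096 s; τ₂ = 20.80/1.193 = 17.4350 s.
Solving the cascade with C₁(0)=C₂(0)=0 gives C₂(t) = C_in[1 − (τ₁ e^(−t/τ₁) − τ₂ e^(−t/τ₂))/(τ₁ − τ₂)].
At t = 58.58: e^(−t/τ₁) = 0.0916224, e^(−t/τ₂) = 0.0347387.
C₂ = 3.028·[1 − (24.5096·0.0916224 − 17.4350·0.0347387)/(7.07460)] = 3.028·0.768190 = 2.32608 g/L.

2.326 g/L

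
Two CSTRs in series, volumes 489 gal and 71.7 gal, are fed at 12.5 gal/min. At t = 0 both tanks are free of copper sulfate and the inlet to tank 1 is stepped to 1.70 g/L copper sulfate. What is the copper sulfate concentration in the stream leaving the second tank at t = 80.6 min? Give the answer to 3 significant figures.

Time constants: τᵢ = Vᵢ/Q for each well-mixed tank.
τ₁ = 489/12.5 = 39.120 min; τ₂ = 71.7/12.5 = 5.7360 min.
Tank 1: C₁ = C_in(1 − e^(−t/τ₁)). Tank 2 (τ₁ ≠ τ₂): C₂ = C_in[1 − (τ₁ e^(−t/τ₁) − τ₂ e^(−t/τ₂))/(τ₁ − τ₂)].
At t = 80.6: e^(−t/τ₁) = 0.12741, e^(−t/τ₂) = 7.8971e-07.
C₂ = 1.70·[1 − (39.120·0.12741 − 5.7360·7.8971e-07)/(33.384)] = 1.70·0.85070 = 1.4462 g/L.

1.45 g/L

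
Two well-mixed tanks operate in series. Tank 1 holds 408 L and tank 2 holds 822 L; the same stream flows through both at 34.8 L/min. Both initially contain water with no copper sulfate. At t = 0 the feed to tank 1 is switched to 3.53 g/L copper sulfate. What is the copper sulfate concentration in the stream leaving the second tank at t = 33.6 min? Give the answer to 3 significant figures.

Species balance on tank i: dCᵢ/dt = (Cᵢ₋₁ − Cᵢ)/τᵢ with τᵢ = Vᵢ/Q.
τ₁ = 408/34.8 = 11.724 min; τ₂ = 822/34.8 = 23.621 min.
Tank 1: C₁ = C_in(1 − e^(−t/τ₁)). Tank 2 (τ₁ ≠ τ₂): C₂ = C_in[1 − (τ₁ e^(−t/τ₁) − τ₂ e^(−t/τ₂))/(τ₁ − τ₂)].
At t = 33.6: e^(−t/τ₁) = 0.056933, e^(−t/τ₂) = 0.24111.
C₂ = 3.53·[1 − (11.724·0.056933 − 23.621·0.24111)/(-11.897)] = 3.53·0.57737 = 2.0381 g/L.

2.04 g/L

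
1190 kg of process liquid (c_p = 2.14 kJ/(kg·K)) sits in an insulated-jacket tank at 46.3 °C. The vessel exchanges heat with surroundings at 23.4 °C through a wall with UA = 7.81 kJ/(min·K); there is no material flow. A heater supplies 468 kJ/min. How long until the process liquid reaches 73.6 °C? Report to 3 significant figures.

Lumped-capacitance energy balance: M c_p dT/dt = UA(T_amb − T) + Q̇.
τ = M c_p/UA = 326.07 min; T_ss = T_amb + Q̇/UA = 23.4 + 468/7.81 = 83.323 °C.
T(t) = T_ss + (T₀ − T_ss)e^(−t/τ); set T = 73.6:
t = −τ ln[(T − T_ss)/(T₀ − T_ss)] = −326.07 · ln(0.26262) = 435.96 min.

436 min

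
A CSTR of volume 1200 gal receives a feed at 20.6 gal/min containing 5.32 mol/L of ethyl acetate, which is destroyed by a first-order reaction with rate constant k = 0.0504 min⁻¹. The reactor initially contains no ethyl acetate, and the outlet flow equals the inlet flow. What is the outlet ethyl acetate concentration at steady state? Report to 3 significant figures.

Accumulation = in − out − consumed: V dC/dt = Q C_in − Q C − k V C.
Steady state (dC/dt = 0): C_ss = Q C_in/(Q + kV) = C_in/(1 + kV/Q).
C_ss = 20.6·5.32/(20.6 + 0.0504·1200) = 109.59/81.080 = 1.3517 mol/L.

1.35 mol/L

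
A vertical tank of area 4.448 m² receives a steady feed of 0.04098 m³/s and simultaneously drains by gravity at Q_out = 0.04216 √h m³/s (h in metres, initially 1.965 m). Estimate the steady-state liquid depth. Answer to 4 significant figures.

A dh/dt = Q_in − 0.04216 √h. Steady state requires inflow = outflow:
Q_in = 0.04216 √h_ss ⇒ √h_ss = 0.04098/0.04216 = 0.972011.
h_ss = 0.972011² = 0.944806 m. (Since h₀ = 1.965 m > h_ss, the level will fall toward this value.)

0.9448 m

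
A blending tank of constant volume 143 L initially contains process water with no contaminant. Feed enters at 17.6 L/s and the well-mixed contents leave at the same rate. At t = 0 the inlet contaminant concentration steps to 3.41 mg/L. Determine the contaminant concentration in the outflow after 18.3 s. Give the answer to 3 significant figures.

Species balance on the tank: V dC/dt = Q(C_in − C).
Rewrite as dC/dt + C/τ = C_in/τ, τ = V/Q = 8.1250 s.
This is linear first-order; C(t) = C_in + (C₀ − C_in) e^(−t/τ).
C(18.3) = 3.41 + (0 − 3.41)·e^(−18.3/8.1250) = 3.41 + (-3.4100)·0.10516 = 3.0514 mg/L.

3.05 mg/L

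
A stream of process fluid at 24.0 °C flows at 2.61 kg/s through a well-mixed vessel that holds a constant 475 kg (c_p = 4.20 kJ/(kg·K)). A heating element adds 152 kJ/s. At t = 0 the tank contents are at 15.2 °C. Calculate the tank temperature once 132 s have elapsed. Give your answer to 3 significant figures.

Heat balance on the well-mixed liquid: M c_p dT/dt = ṁ c_p (T_in − T) + 152.
τ = M/ṁ = 181.99 s; T_ss = T_in + Q̇/(ṁ c_p) = 24.0 + 152/(2.61·4.20) = 37.866 °C.
Integrating: T(t) = T_ss + (T₀ − T_ss) e^(−t/τ).
T(132) = 37.866 + (-22.666)·e^(−132/181.99) = 37.866 + (-22.666)·0.48418 = 26.892 °C.

26.9 °C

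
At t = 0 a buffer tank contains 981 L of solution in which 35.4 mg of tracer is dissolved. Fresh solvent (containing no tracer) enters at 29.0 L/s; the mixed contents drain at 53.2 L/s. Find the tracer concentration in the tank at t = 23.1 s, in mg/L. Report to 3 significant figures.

0.0131 mg/L

Let m(t) be the amount of tracer. Volume: V(t) = V₀ + (Q_in − Q_out) t = 981 − 24.200 t; V(23.1) = 421.98 L.
Species balance (pure solvent in): dm/dt = −Q_out · m/V(t).
Separate: dm/m = −Q_out dt/V(t) ⇒ ln(m/m₀) = −(Q_out/(Q_in−Q_out)) ln(V/V₀).
m = m₀ (V₀/V)^(Q_out/(Q_in−Q_out)) = 35.4 × (981/421.98)^(-2.1983) = 5.5409 mg.
C = m/V = 5.5409/421.98 = 0.013131 mg/L.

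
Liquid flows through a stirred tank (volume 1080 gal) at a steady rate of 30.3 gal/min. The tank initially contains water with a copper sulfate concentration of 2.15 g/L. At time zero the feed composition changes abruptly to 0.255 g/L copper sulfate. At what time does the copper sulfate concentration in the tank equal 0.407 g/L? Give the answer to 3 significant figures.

Transient balance on the dissolved component: V dC/dt = Q(C_in − C), so τ = V/Q = 35.644 min.
C(t) = C_in + (C₀ − C_in) e^(−t/τ). Set C = 0.407 and solve for t:
e^(−t/τ) = (C − C_in)/(C₀ − C_in) = (0.407 − 0.255)/(2.15 − 0.255) = 0.080211
t = −τ ln(…) = 35.644 × 2.5231 = 89.932 min.

89.9 min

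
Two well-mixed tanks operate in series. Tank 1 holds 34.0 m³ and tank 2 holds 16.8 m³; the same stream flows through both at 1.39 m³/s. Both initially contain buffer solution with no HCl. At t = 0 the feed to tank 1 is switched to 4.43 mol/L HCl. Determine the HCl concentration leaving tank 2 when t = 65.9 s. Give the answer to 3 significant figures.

Species balance on tank i: dCᵢ/dt = (Cᵢ₋₁ − Cᵢ)/τᵢ with τᵢ = Vᵢ/Q.
τ₁ = 34.0/1.39 = 24.460 s; τ₂ = 16.8/1.39 = 12.086 s.
Solving the cascade with C₁(0)=C₂(0)=0 gives C₂(t) = C_in[1 − (τ₁ e^(−t/τ₁) − τ₂ e^(−t/τ₂))/(τ₁ − τ₂)].
At t = 65.9: e^(−t/τ₁) = 0.067600, e^(−t/τ₂) = 0.0042858.
C₂ = 4.43·[1 − (24.460·0.067600 − 12.086·0.0042858)/(12.374)] = 4.43·0.87056 = 3.8566 mol/L.

3.86 mol/L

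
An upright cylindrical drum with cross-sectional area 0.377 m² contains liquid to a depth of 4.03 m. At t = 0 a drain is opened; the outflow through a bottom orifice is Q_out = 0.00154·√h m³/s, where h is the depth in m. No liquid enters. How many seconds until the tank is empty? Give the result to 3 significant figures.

983 s

With no inflow, A dh/dt = −0.00154 √h.
∫ h^(−1/2) dh = −(0.00154/A) ∫ dt, giving 2√h = 2√h₀ − (0.00154/A) t.
Tank is empty when √h = 0: t_empty = 2A√h₀/0.00154.
t_empty = 2·0.377·√4.03/0.00154 = 0.75400·2.0075/0.00154 = 982.89 s.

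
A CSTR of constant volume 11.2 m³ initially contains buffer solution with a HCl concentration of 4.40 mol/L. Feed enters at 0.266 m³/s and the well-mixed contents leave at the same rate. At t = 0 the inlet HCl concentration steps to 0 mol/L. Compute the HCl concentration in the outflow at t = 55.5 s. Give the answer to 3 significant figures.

1.18 mol/L

Accumulation = in − out for the solute gives V dC/dt = Q(C_in − C).
So dC/dt = (C_in − C)/τ with τ = V/Q = 11.2/0.266 = 42.105 s.
C approaches C_in exponentially: C(t) = C_in + (C₀ − C_in) e^(−t/τ).
C(55.5) = 0 + (4.40 − 0)·e^(−55.5/42.105) = 0 + (4.4000)·0.26764 = 1.1776 mol/L.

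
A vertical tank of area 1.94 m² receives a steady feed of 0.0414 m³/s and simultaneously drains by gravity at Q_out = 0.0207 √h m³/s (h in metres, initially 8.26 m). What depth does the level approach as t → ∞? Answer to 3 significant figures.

4.00 m

Level balance: A dh/dt = 0.0414 − 0.0207 √h. Setting dh/dt = 0:
Q_in = 0.0207 √h_ss ⇒ √h_ss = 0.0414/0.0207 = 2.0000.
h_ss = 2.0000² = 4.0000 m. (Since h₀ = 8.26 m > h_ss, the level will fall toward this value.)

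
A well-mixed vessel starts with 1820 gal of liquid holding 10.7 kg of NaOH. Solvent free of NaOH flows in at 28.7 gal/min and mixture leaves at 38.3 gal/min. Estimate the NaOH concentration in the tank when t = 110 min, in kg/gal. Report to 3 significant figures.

Let m(t) be the amount of NaOH. Volume: V(t) = V₀ + (Q_in − Q_out) t = 1820 − 9.6000 t; V(110) = 764.00 gal.
No NaOH enters, so dm/dt = −Q_out · (m/V).
dm/m = −Q_out dt/(V₀ − 9.6000 t); integrating gives ln(m/m₀) = −(Q_out/(Q_in−Q_out)) ln(V/V₀).
m = m₀ (V₀/V)^(Q_out/(Q_in−Q_out)) = 10.7 × (1820/764.00)^(-3.9896) = 0.33527 kg.
C = m/V = 0.33527/764.00 = 0.00043884 kg/gal.

0.000439 kg/gal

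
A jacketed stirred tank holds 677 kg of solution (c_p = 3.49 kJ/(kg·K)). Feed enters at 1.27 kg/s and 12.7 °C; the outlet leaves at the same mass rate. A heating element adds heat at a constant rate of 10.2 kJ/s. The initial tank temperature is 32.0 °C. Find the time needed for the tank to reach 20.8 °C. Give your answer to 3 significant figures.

M c_p dT/dt = ṁ c_p (T_in − T) + Q̇.
τ = M/ṁ = 533.07 s; T_ss = T_in + Q̇/(ṁ c_p) = 15.001 °C.
T(t) = T_ss + (T₀ − T_ss) e^(−t/τ). Set T = 20.8:
e^(−t/τ) = (20.8 − 15.001)/(32.0 − 15.001) = 0.34113
t = −533.07 · ln(0.34113) = 573.32 s.

573 s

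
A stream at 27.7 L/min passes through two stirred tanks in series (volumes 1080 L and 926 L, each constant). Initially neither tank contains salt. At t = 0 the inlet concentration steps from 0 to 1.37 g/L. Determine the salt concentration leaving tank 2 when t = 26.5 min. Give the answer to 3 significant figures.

0.230 g/L

Species balance on tank i: dCᵢ/dt = (Cᵢ₋₁ − Cᵢ)/τᵢ with τᵢ = Vᵢ/Q.
τ₁ = 1080/27.7 = 38.989 min; τ₂ = 926/27.7 = 33.430 min.
Tank 1: C₁ = C_in(1 − e^(−t/τ₁)). Tank 2 (τ₁ ≠ τ₂): C₂ = C_in[1 − (τ₁ e^(−t/τ₁) − τ₂ e^(−t/τ₂))/(τ₁ − τ₂)].
At t = 26.5: e^(−t/τ₁) = 0.50678, e^(−t/τ₂) = 0.45262.
C₂ = 1.37·[1 − (38.989·0.50678 − 33.430·0.45262)/(5.5596)] = 1.37·0.16753 = 0.22951 g/L.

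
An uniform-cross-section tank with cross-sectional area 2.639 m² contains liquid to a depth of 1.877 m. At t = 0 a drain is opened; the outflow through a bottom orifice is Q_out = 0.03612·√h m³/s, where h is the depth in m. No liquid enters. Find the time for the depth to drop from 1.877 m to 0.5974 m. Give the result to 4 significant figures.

Accumulation of liquid (constant cross-section A): A dh/dt = −0.03612 √h.
This is separable: 2 d(√h)/dt = −0.03612/A, so √h = √h₀ − (0.03612/(2A)) t.
t = 2A(√h₀ − √h)/0.03612 = 2·2.639·(√1.877 − √0.5974)/0.03612
  = 5.27800 × (1.37004 − 0.772917) / 0.03612 = 87.2536 s.

87.25 s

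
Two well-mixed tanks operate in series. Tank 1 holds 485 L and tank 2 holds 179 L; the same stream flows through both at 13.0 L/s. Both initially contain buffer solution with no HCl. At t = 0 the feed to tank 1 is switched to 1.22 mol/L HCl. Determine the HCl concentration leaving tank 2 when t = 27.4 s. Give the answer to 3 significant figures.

0.390 mol/L

Time constants: τᵢ = Vᵢ/Q for each well-mixed tank.
τ₁ = 485/13.0 = 37.308 s; τ₂ = 179/13.0 = 13.769 s.
Tank 1: C₁ = C_in(1 − e^(−t/τ₁)). Tank 2 (τ₁ ≠ τ₂): C₂ = C_in[1 − (τ₁ e^(−t/τ₁) − τ₂ e^(−t/τ₂))/(τ₁ − τ₂)].
At t = 27.4: e^(−t/τ₁) = 0.47978, e^(−t/τ₂) = 0.13670.
C₂ = 1.22·[1 − (37.308·0.47978 − 13.769·0.13670)/(23.538)] = 1.22·0.31954 = 0.38983 mol/L.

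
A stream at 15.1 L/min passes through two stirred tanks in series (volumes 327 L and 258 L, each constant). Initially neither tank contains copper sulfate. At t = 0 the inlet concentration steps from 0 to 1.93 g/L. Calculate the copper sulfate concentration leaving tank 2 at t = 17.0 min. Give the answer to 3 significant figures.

Time constants: τᵢ = Vᵢ/Q for each well-mixed tank.
τ₁ = 327/15.1 = 21.656 min; τ₂ = 258/15.1 = 17.086 min.
Tank 1: C₁ = C_in(1 − e^(−t/τ₁)). Tank 2 (τ₁ ≠ τ₂): C₂ = C_in[1 − (τ₁ e^(−t/τ₁) − τ₂ e^(−t/τ₂))/(τ₁ − τ₂)].
At t = 17.0: e^(−t/τ₁) = 0.45611, e^(−t/τ₂) = 0.36974.
C₂ = 1.93·[1 − (21.656·0.45611 − 17.086·0.36974)/(4.5695)] = 1.93·0.22092 = 0.42638 g/L.

0.426 g/L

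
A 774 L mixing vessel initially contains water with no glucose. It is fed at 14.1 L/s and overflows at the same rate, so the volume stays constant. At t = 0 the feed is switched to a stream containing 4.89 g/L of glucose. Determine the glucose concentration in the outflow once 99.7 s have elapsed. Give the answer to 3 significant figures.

Mass balance on the solute (V constant): V dC/dt = Q(C_in − C).
Rewrite as dC/dt + C/τ = C_in/τ, τ = V/Q = 54.894 s.
This is linear first-order; C(t) = C_in + (C₀ − C_in) e^(−t/τ).
C(99.7) = 4.89 + (0 − 4.89)·e^(−99.7/54.894) = 4.89 + (-4.8900)·0.16264 = 4.0947 g/L.

4.09 g/L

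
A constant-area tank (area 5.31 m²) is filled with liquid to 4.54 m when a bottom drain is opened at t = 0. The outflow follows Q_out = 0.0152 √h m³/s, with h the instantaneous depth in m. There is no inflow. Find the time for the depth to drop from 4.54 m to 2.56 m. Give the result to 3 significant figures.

371 s

A dh/dt = −Q_out = −0.0152 √h.
This is separable: 2 d(√h)/dt = −0.0152/A, so √h = √h₀ − (0.0152/(2A)) t.
t = 2A(√h₀ − √h)/0.0152 = 2·5.31·(√4.54 − √2.56)/0.0152
  = 10.620 × (2.1307 − 1.6000) / 0.0152 = 370.81 s.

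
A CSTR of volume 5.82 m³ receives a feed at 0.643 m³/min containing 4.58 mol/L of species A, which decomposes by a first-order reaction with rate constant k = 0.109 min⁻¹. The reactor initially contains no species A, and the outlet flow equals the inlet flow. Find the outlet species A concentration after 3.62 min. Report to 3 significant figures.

Accumulation = in − out − consumed: V dC/dt = Q C_in − Q C − k V C.
This is linear with rate a = Q/V + k = 0.21948 min⁻¹.
C_ss = Q C_in/(Q + kV) = 2.3055 mol/L; C(t) = C_ss + (C₀ − C_ss) e^(−a t).
C(3.62) = 2.3055 + (-2.3055)·e^(−0.21948·3.62) = 2.3055 + (-2.3055)·0.45180 = 1.2639 mol/L.

1.26 mol/L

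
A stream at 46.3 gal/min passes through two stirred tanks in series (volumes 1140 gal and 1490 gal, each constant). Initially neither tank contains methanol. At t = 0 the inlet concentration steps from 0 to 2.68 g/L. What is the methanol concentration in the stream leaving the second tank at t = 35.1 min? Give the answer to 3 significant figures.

0.945 g/L

Species balance on tank i: dCᵢ/dt = (Cᵢ₋₁ − Cᵢ)/τᵢ with τᵢ = Vᵢ/Q.
τ₁ = 1140/46.3 = 24.622 min; τ₂ = 1490/46.3 = 32.181 min.
Tank 1: C₁ = C_in(1 − e^(−t/τ₁)). Tank 2 (τ₁ ≠ τ₂): C₂ = C_in[1 − (τ₁ e^(−t/τ₁) − τ₂ e^(−t/τ₂))/(τ₁ − τ₂)].
At t = 35.1: e^(−t/τ₁) = 0.24038, e^(−t/τ₂) = 0.33598.
C₂ = 2.68·[1 − (24.622·0.24038 − 32.181·0.33598)/(-7.5594)] = 2.68·0.35261 = 0.94498 g/L.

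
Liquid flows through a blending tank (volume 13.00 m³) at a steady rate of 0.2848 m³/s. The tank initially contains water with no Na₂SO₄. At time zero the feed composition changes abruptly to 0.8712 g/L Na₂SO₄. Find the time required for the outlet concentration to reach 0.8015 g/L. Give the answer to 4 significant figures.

115.3 s

Species balance: V dC/dt = Q(C_in − C) ⇒ τ = V/Q = 45.6461 s.
C(t) = C_in + (C₀ − C_in) e^(−t/τ). Set C = 0.8015 and solve for t:
e^(−t/τ) = (C − C_in)/(C₀ − C_in) = (0.8015 − 0.8712)/(0 − 0.8712) = 0.0800046
t = −τ ln(…) = 45.6461 × 2.52567 = 115.287 s.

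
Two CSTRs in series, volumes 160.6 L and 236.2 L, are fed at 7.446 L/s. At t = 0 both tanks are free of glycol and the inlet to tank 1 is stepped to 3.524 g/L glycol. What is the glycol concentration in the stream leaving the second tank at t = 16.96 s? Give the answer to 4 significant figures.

Time constants: τᵢ = Vᵢ/Q for each well-mixed tank.
τ₁ = 160.6/7.446 = 21.5686 s; τ₂ = 236.2/7.446 = 31.7217 s.
Solving the cascade with C₁(0)=C₂(0)=0 gives C₂(t) = C_in[1 − (τ₁ e^(−t/τ₁) − τ₂ e^(−t/τ₂))/(τ₁ − τ₂)].
At t = 16.96: e^(−t/τ₁) = 0.455515, e^(−t/τ₂) = 0.585875.
C₂ = 3.524·[1 − (21.5686·0.455515 − 31.7217·0.585875)/(-10.1531)] = 3.524·0.137196 = 0.483480 g/L.

0.4835 g/L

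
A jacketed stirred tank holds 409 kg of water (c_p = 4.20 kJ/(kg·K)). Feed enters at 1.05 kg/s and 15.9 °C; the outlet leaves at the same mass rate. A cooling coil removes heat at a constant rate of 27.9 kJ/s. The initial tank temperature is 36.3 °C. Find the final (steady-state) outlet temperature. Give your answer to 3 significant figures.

Energy balance: M c_p dT/dt = ṁ c_p (T_in − T) − 27.9.
At steady state dT/dt = 0 ⇒ T_ss = T_in − Q̇/(ṁ c_p) = 15.9 − 27.9/(1.05·4.20) = 9.5735 °C.

9.57 °C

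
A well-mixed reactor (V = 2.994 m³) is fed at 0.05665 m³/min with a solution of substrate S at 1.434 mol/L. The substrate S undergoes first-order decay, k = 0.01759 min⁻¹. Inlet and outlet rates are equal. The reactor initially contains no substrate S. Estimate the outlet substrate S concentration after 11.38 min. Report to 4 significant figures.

0.2527 mol/L

Accumulation = in − out − consumed: V dC/dt = Q C_in − Q C − k V C.
This is linear with rate a = Q/V + k = 0.0365112 min⁻¹.
C_ss = Q C_in/(Q + kV) = 0.743141 mol/L; C(t) = C_ss + (C₀ − C_ss) e^(−a t).
C(11.38) = 0.743141 + (-0.743141)·e^(−0.0365112·11.38) = 0.743141 + (-0.743141)·0.660012 = 0.252659 mol/L.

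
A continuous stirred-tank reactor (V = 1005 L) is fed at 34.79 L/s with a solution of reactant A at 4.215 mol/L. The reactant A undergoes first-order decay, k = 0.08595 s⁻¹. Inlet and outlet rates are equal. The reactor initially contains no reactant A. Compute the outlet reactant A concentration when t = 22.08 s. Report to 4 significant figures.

Accumulation = in − out − consumed: V dC/dt = Q C_in − Q C − k V C.
This is linear with rate a = Q/V + k = 0.120567 s⁻¹.
C_ss = Q C_in/(Q + kV) = 1.21020 mol/L; C(t) = C_ss + (C₀ − C_ss) e^(−a t).
C(22.08) = 1.21020 + (-1.21020)·e^(−0.120567·22.08) = 1.21020 + (-1.21020)·0.0698003 = 1.12573 mol/L.

1.126 mol/L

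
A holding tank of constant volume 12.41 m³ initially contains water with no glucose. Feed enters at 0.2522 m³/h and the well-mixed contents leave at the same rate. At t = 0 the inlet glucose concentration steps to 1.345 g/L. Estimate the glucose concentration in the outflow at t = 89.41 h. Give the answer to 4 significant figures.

Transient balance on the dissolved component: V dC/dt = Q(C_in − C).
So dC/dt = (C_in − C)/τ with τ = V/Q = 12.41/0.2522 = 49.2070 h.
This is linear first-order; C(t) = C_in + (C₀ − C_in) e^(−t/τ).
C(89.41) = 1.345 + (0 − 1.345)·e^(−89.41/49.2070) = 1.345 + (-1.34500)·0.162510 = 1.12642 g/L.

1.126 g/L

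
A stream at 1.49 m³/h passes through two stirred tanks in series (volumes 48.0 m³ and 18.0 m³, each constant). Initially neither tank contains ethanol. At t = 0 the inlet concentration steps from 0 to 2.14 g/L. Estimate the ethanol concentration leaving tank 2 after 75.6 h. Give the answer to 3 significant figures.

1.81 g/L

Time constants: τᵢ = Vᵢ/Q for each well-mixed tank.
τ₁ = 48.0/1.49 = 32.215 h; τ₂ = 18.0/1.49 = 12.081 h.
Solving the cascade with C₁(0)=C₂(0)=0 gives C₂(t) = C_in[1 − (τ₁ e^(−t/τ₁) − τ₂ e^(−t/τ₂))/(τ₁ − τ₂)].
At t = 75.6: e^(−t/τ₁) = 0.095680, e^(−t/τ₂) = 0.0019151.
C₂ = 2.14·[1 − (32.215·0.095680 − 12.081·0.0019151)/(20.134)] = 2.14·0.84806 = 1.8149 g/L.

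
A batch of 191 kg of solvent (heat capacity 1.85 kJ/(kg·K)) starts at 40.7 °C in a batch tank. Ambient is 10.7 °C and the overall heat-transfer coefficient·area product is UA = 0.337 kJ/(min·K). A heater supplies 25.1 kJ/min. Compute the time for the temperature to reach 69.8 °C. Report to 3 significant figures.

1110 min

Lumped-capacitance energy balance: M c_p dT/dt = UA(T_amb − T) + Q̇.
τ = M c_p/UA = 1048.5 min; T_ss = T_amb + Q̇/UA = 10.7 + 25.1/0.337 = 85.181 °C.
T(t) = T_ss + (T₀ − T_ss)e^(−t/τ); set T = 69.8:
t = −τ ln[(T − T_ss)/(T₀ − T_ss)] = −1048.5 · ln(0.34578) = 1113.5 min.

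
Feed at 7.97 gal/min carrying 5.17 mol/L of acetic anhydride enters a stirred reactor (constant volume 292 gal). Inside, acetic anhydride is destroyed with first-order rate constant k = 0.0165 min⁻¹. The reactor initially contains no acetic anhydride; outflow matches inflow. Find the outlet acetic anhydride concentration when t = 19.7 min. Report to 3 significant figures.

Accumulation = in − out − consumed: V dC/dt = Q C_in − Q C − k V C.
This is linear with rate a = Q/V + k = 0.043795 min⁻¹.
C_ss = Q C_in/(Q + kV) = 3.2222 mol/L; C(t) = C_ss + (C₀ − C_ss) e^(−a t).
C(19.7) = 3.2222 + (-3.2222)·e^(−0.043795·19.7) = 3.2222 + (-3.2222)·0.42200 = 1.8624 mol/L.

1.86 mol/L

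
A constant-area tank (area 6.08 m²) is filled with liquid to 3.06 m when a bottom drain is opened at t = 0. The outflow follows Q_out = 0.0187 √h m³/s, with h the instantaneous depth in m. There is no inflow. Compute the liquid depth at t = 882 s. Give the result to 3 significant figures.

Mass balance (ρ constant): A dh/dt = −0.0187 √h.
Separate and integrate: 2(√h − √h₀) = −(0.0187/A) t.
√h = √3.06 − 0.0187·882/(2·6.08) = 1.7493 − 1.3564 = 0.39292.
h = 0.39292² = 0.15439 m.

0.154 m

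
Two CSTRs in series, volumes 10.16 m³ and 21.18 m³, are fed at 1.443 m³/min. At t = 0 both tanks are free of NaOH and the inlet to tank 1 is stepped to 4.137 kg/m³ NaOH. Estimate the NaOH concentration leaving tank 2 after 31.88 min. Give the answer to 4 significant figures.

Species balance on tank i: dCᵢ/dt = (Cᵢ₋₁ − Cᵢ)/τᵢ with τᵢ = Vᵢ/Q.
τ₁ = 10.16/1.443 = 7.04089 min; τ₂ = 21.18/1.443 = 14.6778 min.
Solving the cascade with C₁(0)=C₂(0)=0 gives C₂(t) = C_in[1 − (τ₁ e^(−t/τ₁) − τ₂ e^(−t/τ₂))/(τ₁ − τ₂)].
At t = 31.88: e^(−t/τ₁) = 0.0108040, e^(−t/τ₂) = 0.113950.
C₂ = 4.137·[1 − (7.04089·0.0108040 − 14.6778·0.113950)/(-7.63687)] = 4.137·0.790953 = 3.27217 kg/m³.

3.272 kg/m³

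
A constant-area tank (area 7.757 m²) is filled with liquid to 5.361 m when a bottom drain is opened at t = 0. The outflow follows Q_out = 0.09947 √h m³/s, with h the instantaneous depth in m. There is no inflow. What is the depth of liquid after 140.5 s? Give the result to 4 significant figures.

Accumulation of liquid (constant cross-section A): A dh/dt = −0.09947 √h.
This is separable: 2 d(√h)/dt = −0.09947/A, so √h = √h₀ − (0.09947/(2A)) t.
√h = √5.361 − 0.09947·140.5/(2·7.757) = 2.31538 − 0.900834 = 1.41455.
h = 1.41455² = 2.00095 m.

2.001 m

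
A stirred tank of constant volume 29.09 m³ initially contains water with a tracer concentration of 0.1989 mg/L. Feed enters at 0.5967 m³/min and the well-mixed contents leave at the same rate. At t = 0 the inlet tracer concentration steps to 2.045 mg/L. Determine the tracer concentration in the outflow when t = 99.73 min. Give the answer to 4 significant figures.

Mass balance on the solute (V constant): V dC/dt = Q(C_in − C).
So dC/dt = (C_in − C)/τ with τ = V/Q = 29.09/0.5967 = 48.7515 min.
Solution: C(t) = C_in + (C₀ − C_in) e^(−t/τ).
C(99.73) = 2.045 + (0.1989 − 2.045)·e^(−99.73/48.7515) = 2.045 + (-1.84610)·0.129292 = 1.80631 mg/L.

1.806 mg/L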